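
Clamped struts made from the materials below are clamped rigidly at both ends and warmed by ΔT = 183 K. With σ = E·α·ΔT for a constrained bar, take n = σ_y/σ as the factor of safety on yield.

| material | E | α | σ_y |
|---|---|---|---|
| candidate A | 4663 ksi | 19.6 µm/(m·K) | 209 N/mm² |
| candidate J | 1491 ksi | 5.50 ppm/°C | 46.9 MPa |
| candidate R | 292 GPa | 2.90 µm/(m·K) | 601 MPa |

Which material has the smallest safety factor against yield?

In consistent units (E in GPa, α in ×10⁻⁶/K, σ_y in MPa):
  candidate A: E = 32.15, α = 19.6, σ_y = 209.0 → σ = 115 MPa, n = 1.81
  candidate J: E = 10.28, α = 5.50, σ_y = 46.90 → σ = 10.3 MPa, n = 4.53
  candidate R: E = 292.0, α = 2.90, σ_y = 601.0 → σ = 155 MPa, n = 3.88
Smallest n: candidate A with n = 1.81.

candidate A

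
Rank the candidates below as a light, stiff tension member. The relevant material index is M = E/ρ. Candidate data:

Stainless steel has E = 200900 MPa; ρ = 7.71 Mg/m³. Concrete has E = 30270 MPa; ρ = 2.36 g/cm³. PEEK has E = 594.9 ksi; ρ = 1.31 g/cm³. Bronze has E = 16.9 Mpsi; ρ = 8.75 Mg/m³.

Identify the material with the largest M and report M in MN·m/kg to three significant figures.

Convert each candidate to consistent units, then evaluate M:
  stainless steel: E = 200.9 GPa, ρ = 7710 kg/m³
  concrete: E = 30.27 GPa, ρ = 2360 kg/m³
  PEEK: E = 4.102 GPa, ρ = 1310 kg/m³
  bronze: E = 116.5 GPa, ρ = 8750 kg/m³
  stainless steel: M = 26.1 MN·m/kg
  bronze: M = 13.3 MN·m/kg
  concrete: M = 12.8 MN·m/kg
  PEEK: M = 3.13 MN·m/kg
Stainless steel ranks first.

stainless steel, M = 26.1 MN·m/kg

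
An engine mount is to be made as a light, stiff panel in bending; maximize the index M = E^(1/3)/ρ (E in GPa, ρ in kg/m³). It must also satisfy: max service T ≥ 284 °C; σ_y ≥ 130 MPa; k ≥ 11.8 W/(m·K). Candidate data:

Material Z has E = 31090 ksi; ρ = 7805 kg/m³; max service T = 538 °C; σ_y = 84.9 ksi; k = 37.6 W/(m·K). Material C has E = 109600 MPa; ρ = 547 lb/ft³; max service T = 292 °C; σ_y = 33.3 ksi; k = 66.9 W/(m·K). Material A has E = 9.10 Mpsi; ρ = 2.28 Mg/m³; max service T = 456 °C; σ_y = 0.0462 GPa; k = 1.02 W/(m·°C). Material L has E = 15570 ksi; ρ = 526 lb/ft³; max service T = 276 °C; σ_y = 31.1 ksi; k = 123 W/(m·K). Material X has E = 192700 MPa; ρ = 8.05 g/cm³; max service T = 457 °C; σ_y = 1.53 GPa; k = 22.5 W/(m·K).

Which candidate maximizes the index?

Screen on constraints: max service T ≥ 284 °C; σ_y ≥ 130 MPa; k ≥ 11.8 W/(m·K). Survivors: material Z, material C, material X.
After converting to SI:
  material Z: E = 214.4 GPa, ρ = 7805 kg/m³
  material C: E = 109.6 GPa, ρ = 8762 kg/m³
  material X: E = 192.7 GPa, ρ = 8050 kg/m³
  material Z: M = 0.767×10⁻³
  material X: M = 0.718×10⁻³
  material C: M = 0.546×10⁻³
The maximum is for material Z.

material Z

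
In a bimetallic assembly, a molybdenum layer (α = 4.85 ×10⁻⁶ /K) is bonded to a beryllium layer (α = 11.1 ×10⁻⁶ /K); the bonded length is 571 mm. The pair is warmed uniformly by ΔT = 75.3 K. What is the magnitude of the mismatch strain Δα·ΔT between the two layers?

4.71×10⁻⁴

Δα = |4.85 − 11.1|×10⁻⁶/K = 6.25×10⁻⁶/K.
Mismatch strain = Δα·ΔT = 6.25×10⁻⁶ × 75.3 = 4.71×10⁻⁴.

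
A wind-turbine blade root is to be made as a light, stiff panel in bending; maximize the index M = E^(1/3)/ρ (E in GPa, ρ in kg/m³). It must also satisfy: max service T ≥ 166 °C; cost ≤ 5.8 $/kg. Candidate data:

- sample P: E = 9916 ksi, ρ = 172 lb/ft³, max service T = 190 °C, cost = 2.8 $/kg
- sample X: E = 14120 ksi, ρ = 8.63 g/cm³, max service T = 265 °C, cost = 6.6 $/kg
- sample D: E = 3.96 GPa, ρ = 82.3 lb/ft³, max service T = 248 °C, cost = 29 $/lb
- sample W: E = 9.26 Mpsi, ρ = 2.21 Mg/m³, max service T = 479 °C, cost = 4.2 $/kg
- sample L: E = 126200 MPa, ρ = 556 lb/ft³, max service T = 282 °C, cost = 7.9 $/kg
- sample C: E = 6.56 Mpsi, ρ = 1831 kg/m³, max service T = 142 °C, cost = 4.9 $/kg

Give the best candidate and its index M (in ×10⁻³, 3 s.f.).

Screen on constraints: max service T ≥ 166 °C; cost ≤ 5.8 $/kg. Survivors: sample P, sample W.
Convert each candidate to consistent units, then evaluate M:
  sample P: E = 68.37 GPa, ρ = 2755 kg/m³
  sample W: E = 63.85 GPa, ρ = 2210 kg/m³
  sample W: M = 1.81×10⁻³
  sample P: M = 1.48×10⁻³
Sample W ranks first.

sample W, M = 1.81×10⁻³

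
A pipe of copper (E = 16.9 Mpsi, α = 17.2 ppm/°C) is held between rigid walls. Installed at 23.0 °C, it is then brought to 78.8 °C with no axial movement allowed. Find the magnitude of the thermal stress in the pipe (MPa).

E = 16.9 Mpsi = 116.5 GPa.
ΔT = 55.80 K. Constrained thermal stress σ = E·α·ΔT = 116.5×10³ MPa × 17.2×10⁻⁶ × 55.80 = 112 MPa (compressive).

112 MPa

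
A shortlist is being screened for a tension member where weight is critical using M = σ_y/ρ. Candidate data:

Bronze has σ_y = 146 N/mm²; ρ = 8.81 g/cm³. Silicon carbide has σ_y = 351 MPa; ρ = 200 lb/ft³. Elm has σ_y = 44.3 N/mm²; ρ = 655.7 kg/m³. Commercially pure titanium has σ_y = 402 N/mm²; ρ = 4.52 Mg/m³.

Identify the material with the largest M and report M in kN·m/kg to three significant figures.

Normalizing units and computing the index:
  bronze: σ_y = 146.0 MPa, ρ = 8810 kg/m³
  silicon carbide: σ_y = 351.0 MPa, ρ = 3204 kg/m³
  elm: σ_y = 44.30 MPa, ρ = 655.7 kg/m³
  commercially pure titanium: σ_y = 402.0 MPa, ρ = 4520 kg/m³
  silicon carbide: M = 110 kN·m/kg
  commercially pure titanium: M = 88.9 kN·m/kg
  elm: M = 67.6 kN·m/kg
  bronze: M = 16.6 kN·m/kg
Highest index: silicon carbide.

silicon carbide, M = 110 kN·m/kg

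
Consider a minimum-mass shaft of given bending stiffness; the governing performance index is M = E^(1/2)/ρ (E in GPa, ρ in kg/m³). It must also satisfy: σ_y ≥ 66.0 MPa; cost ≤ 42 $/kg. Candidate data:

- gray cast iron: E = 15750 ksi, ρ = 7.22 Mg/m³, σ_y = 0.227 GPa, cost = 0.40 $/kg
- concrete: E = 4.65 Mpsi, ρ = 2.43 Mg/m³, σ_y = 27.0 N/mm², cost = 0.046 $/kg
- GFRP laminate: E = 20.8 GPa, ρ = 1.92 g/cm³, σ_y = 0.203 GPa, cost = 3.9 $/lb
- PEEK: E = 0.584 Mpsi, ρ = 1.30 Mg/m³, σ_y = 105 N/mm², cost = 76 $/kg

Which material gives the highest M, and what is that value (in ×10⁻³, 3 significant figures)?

GFRP laminate, M = 2.38×10⁻³

Screen on constraints: σ_y ≥ 66.0 MPa; cost ≤ 42 $/kg. Survivors: gray cast iron, GFRP laminate.
Normalizing units and computing the index:
  gray cast iron: E = 108.6 GPa, ρ = 7220 kg/m³
  GFRP laminate: E = 20.80 GPa, ρ = 1920 kg/m³
  GFRP laminate: M = 2.38×10⁻³
  gray cast iron: M = 1.44×10⁻³
The maximum is for GFRP laminate.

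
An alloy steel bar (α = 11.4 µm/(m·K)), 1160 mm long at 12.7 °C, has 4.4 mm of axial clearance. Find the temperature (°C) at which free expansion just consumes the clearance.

345 °C

α·L₀·ΔT = 4.4 mm ⇒ ΔT = 4.4 / (11.4×10⁻⁶ × 1160.0) = 332.7 K.
T = 12.7 + 332.7 = 345.4 °C.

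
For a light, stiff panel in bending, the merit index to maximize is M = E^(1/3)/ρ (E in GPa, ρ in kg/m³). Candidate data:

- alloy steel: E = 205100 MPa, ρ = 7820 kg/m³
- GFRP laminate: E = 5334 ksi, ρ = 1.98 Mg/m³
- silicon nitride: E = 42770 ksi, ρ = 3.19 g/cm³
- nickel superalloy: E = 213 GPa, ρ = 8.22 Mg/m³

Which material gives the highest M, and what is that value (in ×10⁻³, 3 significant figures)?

Putting every candidate on a common basis:
  alloy steel: E = 205.1 GPa, ρ = 7820 kg/m³
  GFRP laminate: E = 36.78 GPa, ρ = 1980 kg/m³
  silicon nitride: E = 294.9 GPa, ρ = 3190 kg/m³
  nickel superalloy: E = 213.0 GPa, ρ = 8220 kg/m³
  silicon nitride: M = 2.09×10⁻³
  GFRP laminate: M = 1.68×10⁻³
  alloy steel: M = 0.754×10⁻³
  nickel superalloy: M = 0.727×10⁻³
Silicon nitride has the largest M.

silicon nitride, M = 2.09×10⁻³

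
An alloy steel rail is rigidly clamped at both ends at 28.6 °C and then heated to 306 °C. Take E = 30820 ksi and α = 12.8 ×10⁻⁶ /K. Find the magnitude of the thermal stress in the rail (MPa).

E = 30820 ksi = 212.5 GPa.
ΔT = 277.4 K. Constrained thermal stress σ = E·α·ΔT = 212.5×10³ MPa × 12.8×10⁻⁶ × 277.4 = 755 MPa (compressive).

755 MPa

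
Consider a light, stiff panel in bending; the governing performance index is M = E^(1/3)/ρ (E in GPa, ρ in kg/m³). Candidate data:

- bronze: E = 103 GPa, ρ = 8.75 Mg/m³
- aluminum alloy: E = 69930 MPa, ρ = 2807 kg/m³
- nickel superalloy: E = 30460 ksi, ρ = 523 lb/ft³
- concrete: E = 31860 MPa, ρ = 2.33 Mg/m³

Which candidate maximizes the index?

Putting every candidate on a common basis:
  bronze: E = 103.0 GPa, ρ = 8750 kg/m³
  aluminum alloy: E = 69.93 GPa, ρ = 2807 kg/m³
  nickel superalloy: E = 210.0 GPa, ρ = 8378 kg/m³
  concrete: E = 31.86 GPa, ρ = 2330 kg/m³
  aluminum alloy: M = 1.47×10⁻³
  concrete: M = 1.36×10⁻³
  nickel superalloy: M = 0.710×10⁻³
  bronze: M = 0.536×10⁻³
Aluminum alloy ranks first.

aluminum alloy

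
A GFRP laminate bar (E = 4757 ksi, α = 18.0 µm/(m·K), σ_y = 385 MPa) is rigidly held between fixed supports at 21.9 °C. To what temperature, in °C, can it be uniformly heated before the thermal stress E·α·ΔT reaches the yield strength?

674 °C

E = 4757 ksi = 32.80 GPa.
E·α·ΔT = 385.0 MPa ⇒ ΔT = 385.0 / (32.80×10³ × 18.0×10⁻⁶) = 652.1 K.
T = 21.9 + 652.1 = 674.0 °C.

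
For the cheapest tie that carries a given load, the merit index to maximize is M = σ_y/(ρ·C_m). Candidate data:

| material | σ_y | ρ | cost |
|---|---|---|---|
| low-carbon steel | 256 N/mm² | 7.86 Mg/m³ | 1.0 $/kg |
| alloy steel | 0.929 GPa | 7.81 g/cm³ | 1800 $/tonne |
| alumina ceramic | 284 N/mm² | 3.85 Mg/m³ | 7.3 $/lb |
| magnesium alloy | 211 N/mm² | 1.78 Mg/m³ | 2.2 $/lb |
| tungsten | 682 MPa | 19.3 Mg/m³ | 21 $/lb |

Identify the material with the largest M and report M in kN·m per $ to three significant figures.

alloy steel, M = 66.1 kN·m per $

After converting to SI:
  low-carbon steel: σ_y = 256.0 MPa, ρ = 7860 kg/m³, cost = 1.000 $/kg
  alloy steel: σ_y = 929.0 MPa, ρ = 7810 kg/m³, cost = 1.800 $/kg
  alumina ceramic: σ_y = 284.0 MPa, ρ = 3850 kg/m³, cost = 16.09 $/kg
  magnesium alloy: σ_y = 211.0 MPa, ρ = 1780 kg/m³, cost = 4.850 $/kg
  tungsten: σ_y = 682.0 MPa, ρ = 19300 kg/m³, cost = 46.30 $/kg
  alloy steel: M = 66.1 kN·m per $
  low-carbon steel: M = 32.6 kN·m per $
  magnesium alloy: M = 24.4 kN·m per $
  alumina ceramic: M = 4.58 kN·m per $
  tungsten: M = 0.763 kN·m per $
Alloy steel ranks first.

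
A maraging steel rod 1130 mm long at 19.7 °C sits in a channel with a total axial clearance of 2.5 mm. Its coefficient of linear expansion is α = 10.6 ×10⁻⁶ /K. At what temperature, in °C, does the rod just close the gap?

α·L₀·ΔT = 2.5 mm ⇒ ΔT = 2.5 / (10.6×10⁻⁶ × 1130.0) = 208.7 K.
T = 19.7 + 208.7 = 228.4 °C.

228 °C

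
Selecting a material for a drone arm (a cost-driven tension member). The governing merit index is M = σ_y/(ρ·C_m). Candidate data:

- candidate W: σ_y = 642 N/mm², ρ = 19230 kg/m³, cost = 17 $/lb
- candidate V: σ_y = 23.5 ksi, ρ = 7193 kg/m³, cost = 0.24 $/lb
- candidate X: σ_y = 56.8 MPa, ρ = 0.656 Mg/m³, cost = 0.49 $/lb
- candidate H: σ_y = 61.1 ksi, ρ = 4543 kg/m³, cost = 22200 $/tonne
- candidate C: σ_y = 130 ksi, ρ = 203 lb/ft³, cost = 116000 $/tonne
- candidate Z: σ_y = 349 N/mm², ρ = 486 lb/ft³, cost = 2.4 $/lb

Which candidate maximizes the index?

After converting to SI:
  candidate W: σ_y = 642.0 MPa, ρ = 19230 kg/m³, cost = 37.48 $/kg
  candidate V: σ_y = 162.0 MPa, ρ = 7193 kg/m³, cost = 0.5291 $/kg
  candidate X: σ_y = 56.80 MPa, ρ = 656.0 kg/m³, cost = 1.080 $/kg
  candidate H: σ_y = 421.3 MPa, ρ = 4543 kg/m³, cost = 22.20 $/kg
  candidate C: σ_y = 896.3 MPa, ρ = 3252 kg/m³, cost = 116.0 $/kg
  candidate Z: σ_y = 349.0 MPa, ρ = 7785 kg/m³, cost = 5.291 $/kg
  candidate X: M = 80.2 kN·m per $
  candidate V: M = 42.6 kN·m per $
  candidate Z: M = 8.47 kN·m per $
  candidate H: M = 4.18 kN·m per $
  candidate C: M = 2.38 kN·m per $
  candidate W: M = 0.891 kN·m per $
Highest index: candidate X.

candidate X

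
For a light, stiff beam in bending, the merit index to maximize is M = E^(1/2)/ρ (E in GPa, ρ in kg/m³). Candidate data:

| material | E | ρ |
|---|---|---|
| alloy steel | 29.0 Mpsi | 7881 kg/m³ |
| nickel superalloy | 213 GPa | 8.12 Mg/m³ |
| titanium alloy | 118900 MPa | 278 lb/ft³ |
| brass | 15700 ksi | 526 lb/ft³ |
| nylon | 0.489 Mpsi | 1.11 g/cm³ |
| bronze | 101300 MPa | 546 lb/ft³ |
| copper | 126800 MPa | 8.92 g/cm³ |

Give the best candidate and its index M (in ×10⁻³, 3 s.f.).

After converting to SI:
  alloy steel: E = 199.9 GPa, ρ = 7881 kg/m³
  nickel superalloy: E = 213.0 GPa, ρ = 8120 kg/m³
  titanium alloy: E = 118.9 GPa, ρ = 4453 kg/m³
  brass: E = 108.2 GPa, ρ = 8426 kg/m³
  nylon: E = 3.372 GPa, ρ = 1110 kg/m³
  bronze: E = 101.3 GPa, ρ = 8746 kg/m³
  copper: E = 126.8 GPa, ρ = 8920 kg/m³
  titanium alloy: M = 2.45×10⁻³
  nickel superalloy: M = 1.80×10⁻³
  alloy steel: M = 1.79×10⁻³
  nylon: M = 1.65×10⁻³
  copper: M = 1.26×10⁻³
  brass: M = 1.23×10⁻³
  bronze: M = 1.15×10⁻³
Titanium alloy has the largest M.

titanium alloy, M = 2.45×10⁻³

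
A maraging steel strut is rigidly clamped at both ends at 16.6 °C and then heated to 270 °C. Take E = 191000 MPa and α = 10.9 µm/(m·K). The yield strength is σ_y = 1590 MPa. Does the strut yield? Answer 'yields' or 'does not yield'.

E = 191000 MPa = 191.0 GPa.
ΔT = 253.4 K. Constrained thermal stress σ = E·α·ΔT = 191.0×10³ MPa × 10.9×10⁻⁶ × 253.4 = 528 MPa (compressive).
Compare to σ_y = 1590 MPa: σ < σ_y, so it does not yield.

does not yield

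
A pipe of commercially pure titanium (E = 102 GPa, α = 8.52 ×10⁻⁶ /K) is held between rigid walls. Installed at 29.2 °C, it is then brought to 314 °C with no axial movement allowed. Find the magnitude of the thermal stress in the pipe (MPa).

ΔT = 284.8 K. Constrained thermal stress σ = E·α·ΔT = 102.0×10³ MPa × 8.52×10⁻⁶ × 284.8 = 248 MPa (compressive).

248 MPa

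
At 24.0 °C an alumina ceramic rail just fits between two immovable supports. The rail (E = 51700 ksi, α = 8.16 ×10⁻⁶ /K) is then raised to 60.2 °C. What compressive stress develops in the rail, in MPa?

E = 51700 ksi = 356.5 GPa.
ΔT = 36.20 K. Constrained thermal stress σ = E·α·ΔT = 356.5×10³ MPa × 8.16×10⁻⁶ × 36.20 = 105 MPa (compressive).

105 MPa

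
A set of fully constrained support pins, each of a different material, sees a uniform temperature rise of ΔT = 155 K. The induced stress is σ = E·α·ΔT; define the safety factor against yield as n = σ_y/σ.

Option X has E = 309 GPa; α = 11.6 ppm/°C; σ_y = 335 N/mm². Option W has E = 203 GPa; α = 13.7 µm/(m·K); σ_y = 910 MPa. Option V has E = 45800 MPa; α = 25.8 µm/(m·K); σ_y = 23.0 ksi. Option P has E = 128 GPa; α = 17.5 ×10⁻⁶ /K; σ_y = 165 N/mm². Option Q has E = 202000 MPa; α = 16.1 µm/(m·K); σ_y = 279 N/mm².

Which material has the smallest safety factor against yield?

Per material, after unit conversion:
  option X: E = 309.0, α = 11.6, σ_y = 335.0 → σ = 556 MPa, n = 0.603
  option W: E = 203.0, α = 13.7, σ_y = 910.0 → σ = 431 MPa, n = 2.11
  option V: E = 45.80, α = 25.8, σ_y = 158.6 → σ = 183 MPa, n = 0.866
  option P: E = 128.0, α = 17.5, σ_y = 165.0 → σ = 347 MPa, n = 0.475
  option Q: E = 202.0, α = 16.1, σ_y = 279.0 → σ = 504 MPa, n = 0.553
Option P has the lowest safety factor, n = 0.475.

option P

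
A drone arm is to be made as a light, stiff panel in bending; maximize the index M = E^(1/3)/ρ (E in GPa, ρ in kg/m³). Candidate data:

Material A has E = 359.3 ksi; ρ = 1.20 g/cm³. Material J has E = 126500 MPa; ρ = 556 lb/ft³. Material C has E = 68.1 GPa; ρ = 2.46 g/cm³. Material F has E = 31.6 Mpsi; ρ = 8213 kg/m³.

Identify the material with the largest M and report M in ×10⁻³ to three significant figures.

material C, M = 1.66×10⁻³

Normalizing units and computing the index:
  material A: E = 2.477 GPa, ρ = 1200 kg/m³
  material J: E = 126.5 GPa, ρ = 8906 kg/m³
  material C: E = 68.10 GPa, ρ = 2460 kg/m³
  material F: E = 217.9 GPa, ρ = 8213 kg/m³
  material C: M = 1.66×10⁻³
  material A: M = 1.13×10⁻³
  material F: M = 0.733×10⁻³
  material J: M = 0.564×10⁻³
The maximum is for material C.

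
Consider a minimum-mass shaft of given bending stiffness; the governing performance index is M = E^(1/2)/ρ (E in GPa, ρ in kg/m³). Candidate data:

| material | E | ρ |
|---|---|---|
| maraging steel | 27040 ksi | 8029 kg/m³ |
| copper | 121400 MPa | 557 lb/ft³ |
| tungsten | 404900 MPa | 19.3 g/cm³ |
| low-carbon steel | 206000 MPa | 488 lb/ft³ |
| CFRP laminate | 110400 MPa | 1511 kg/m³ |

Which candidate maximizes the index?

CFRP laminate

In SI units:
  maraging steel: E = 186.4 GPa, ρ = 8029 kg/m³
  copper: E = 121.4 GPa, ρ = 8922 kg/m³
  tungsten: E = 404.9 GPa, ρ = 19300 kg/m³
  low-carbon steel: E = 206.0 GPa, ρ = 7817 kg/m³
  CFRP laminate: E = 110.4 GPa, ρ = 1511 kg/m³
  CFRP laminate: M = 6.95×10⁻³
  low-carbon steel: M = 1.84×10⁻³
  maraging steel: M = 1.70×10⁻³
  copper: M = 1.23×10⁻³
  tungsten: M = 1.04×10⁻³
Highest index: CFRP laminate.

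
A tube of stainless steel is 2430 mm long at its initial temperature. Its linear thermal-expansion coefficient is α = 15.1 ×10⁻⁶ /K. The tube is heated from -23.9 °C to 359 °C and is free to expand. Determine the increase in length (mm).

ΔT = 359 − (-23.9) = 382.9 K.
ΔL = α·L₀·ΔT = 15.1×10⁻⁶ × 2430 mm × 382.9 K = 14.0 mm.

14.0 mm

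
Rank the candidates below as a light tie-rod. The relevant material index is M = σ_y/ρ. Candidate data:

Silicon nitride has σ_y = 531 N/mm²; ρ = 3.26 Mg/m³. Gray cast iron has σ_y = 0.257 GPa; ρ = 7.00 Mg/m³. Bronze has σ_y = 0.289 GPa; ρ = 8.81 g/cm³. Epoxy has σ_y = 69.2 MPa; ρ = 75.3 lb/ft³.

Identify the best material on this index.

Normalizing units and computing the index:
  silicon nitride: σ_y = 531.0 MPa, ρ = 3260 kg/m³
  gray cast iron: σ_y = 257.0 MPa, ρ = 7000 kg/m³
  bronze: σ_y = 289.0 MPa, ρ = 8810 kg/m³
  epoxy: σ_y = 69.20 MPa, ρ = 1206 kg/m³
  silicon nitride: M = 163 kN·m/kg
  epoxy: M = 57.4 kN·m/kg
  gray cast iron: M = 36.7 kN·m/kg
  bronze: M = 32.8 kN·m/kg
Highest index: silicon nitride.

silicon nitride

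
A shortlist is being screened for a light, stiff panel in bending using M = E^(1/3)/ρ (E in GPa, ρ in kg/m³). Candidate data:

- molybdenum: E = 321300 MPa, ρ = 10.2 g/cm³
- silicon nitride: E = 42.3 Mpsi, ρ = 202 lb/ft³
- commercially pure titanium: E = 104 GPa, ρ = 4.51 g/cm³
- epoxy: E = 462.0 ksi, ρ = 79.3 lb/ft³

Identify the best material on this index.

In SI units:
  molybdenum: E = 321.3 GPa, ρ = 10200 kg/m³
  silicon nitride: E = 291.6 GPa, ρ = 3236 kg/m³
  commercially pure titanium: E = 104.0 GPa, ρ = 4510 kg/m³
  epoxy: E = 3.185 GPa, ρ = 1270 kg/m³
  silicon nitride: M = 2.05×10⁻³
  epoxy: M = 1.16×10⁻³
  commercially pure titanium: M = 1.04×10⁻³
  molybdenum: M = 0.671×10⁻³
Highest index: silicon nitride.

silicon nitride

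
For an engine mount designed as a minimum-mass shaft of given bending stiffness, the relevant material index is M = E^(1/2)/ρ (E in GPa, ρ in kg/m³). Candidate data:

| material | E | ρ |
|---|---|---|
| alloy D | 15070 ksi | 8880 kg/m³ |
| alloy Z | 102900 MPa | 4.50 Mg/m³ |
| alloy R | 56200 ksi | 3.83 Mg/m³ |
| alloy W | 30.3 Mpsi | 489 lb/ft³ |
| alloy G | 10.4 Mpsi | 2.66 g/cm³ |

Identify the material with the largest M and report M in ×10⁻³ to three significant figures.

In SI units:
  alloy D: E = 103.9 GPa, ρ = 8880 kg/m³
  alloy Z: E = 102.9 GPa, ρ = 4500 kg/m³
  alloy R: E = 387.5 GPa, ρ = 3830 kg/m³
  alloy W: E = 208.9 GPa, ρ = 7833 kg/m³
  alloy G: E = 71.71 GPa, ρ = 2660 kg/m³
  alloy R: M = 5.14×10⁻³
  alloy G: M = 3.18×10⁻³
  alloy Z: M = 2.25×10⁻³
  alloy W: M = 1.85×10⁻³
  alloy D: M = 1.15×10⁻³
Highest index: alloy R.

alloy R, M = 5.14×10⁻³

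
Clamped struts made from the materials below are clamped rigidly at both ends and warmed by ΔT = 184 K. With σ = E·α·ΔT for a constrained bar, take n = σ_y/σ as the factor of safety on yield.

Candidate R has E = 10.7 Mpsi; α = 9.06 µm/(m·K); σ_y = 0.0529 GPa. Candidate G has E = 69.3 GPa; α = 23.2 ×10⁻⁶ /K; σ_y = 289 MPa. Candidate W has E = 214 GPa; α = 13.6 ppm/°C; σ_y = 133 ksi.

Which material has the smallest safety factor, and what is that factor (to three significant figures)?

Per material, after unit conversion:
  candidate R: E = 73.77, α = 9.06, σ_y = 52.90 → σ = 123 MPa, n = 0.430
  candidate G: E = 69.30, α = 23.2, σ_y = 289.0 → σ = 296 MPa, n = 0.977
  candidate W: E = 214.0, α = 13.6, σ_y = 917.0 → σ = 536 MPa, n = 1.71
The minimum is candidate R at n = 0.430.

candidate R, n = 0.430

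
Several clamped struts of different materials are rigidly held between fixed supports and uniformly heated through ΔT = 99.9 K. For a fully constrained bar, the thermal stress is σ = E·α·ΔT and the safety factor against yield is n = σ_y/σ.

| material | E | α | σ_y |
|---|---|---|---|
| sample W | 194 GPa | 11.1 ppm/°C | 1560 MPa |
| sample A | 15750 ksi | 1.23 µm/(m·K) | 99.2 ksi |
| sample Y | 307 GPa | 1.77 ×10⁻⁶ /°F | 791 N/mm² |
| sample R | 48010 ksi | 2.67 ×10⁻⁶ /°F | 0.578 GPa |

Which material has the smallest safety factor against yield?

sample R

Converting E to GPa, α to ×10⁻⁶/K, σ_y to MPa, then σ and n for each:
  sample W: E = 194.0, α = 11.1, σ_y = 1560 → σ = 215 MPa, n = 7.25
  sample A: E = 108.6, α = 1.23, σ_y = 684.0 → σ = 13.3 MPa, n = 51.3
  sample Y: E = 307.0, α = 3.19, σ_y = 791.0 → σ = 97.7 MPa, n = 8.10
  sample R: E = 331.0, α = 4.81, σ_y = 578.0 → σ = 159 MPa, n = 3.64
Smallest n: sample R with n = 3.64.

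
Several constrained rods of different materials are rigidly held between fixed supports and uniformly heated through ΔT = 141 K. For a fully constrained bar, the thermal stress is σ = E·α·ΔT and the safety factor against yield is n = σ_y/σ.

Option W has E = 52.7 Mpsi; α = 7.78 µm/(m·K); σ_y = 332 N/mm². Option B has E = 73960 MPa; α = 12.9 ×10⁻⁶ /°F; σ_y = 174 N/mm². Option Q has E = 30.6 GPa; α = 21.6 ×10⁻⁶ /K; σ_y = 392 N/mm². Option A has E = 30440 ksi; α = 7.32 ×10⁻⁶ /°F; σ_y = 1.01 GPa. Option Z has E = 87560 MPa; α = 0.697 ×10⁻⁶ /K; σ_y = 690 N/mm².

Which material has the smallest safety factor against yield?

option B

In consistent units (E in GPa, α in ×10⁻⁶/K, σ_y in MPa):
  option W: E = 363.4, α = 7.78, σ_y = 332.0 → σ = 399 MPa, n = 0.833
  option B: E = 73.96, α = 23.2, σ_y = 174.0 → σ = 242 MPa, n = 0.719
  option Q: E = 30.60, α = 21.6, σ_y = 392.0 → σ = 93.2 MPa, n = 4.21
  option A: E = 209.9, α = 13.2, σ_y = 1010 → σ = 390 MPa, n = 2.59
  option Z: E = 87.56, α = 0.697, σ_y = 690.0 → σ = 8.61 MPa, n = 80.2
Smallest n: option B with n = 0.719.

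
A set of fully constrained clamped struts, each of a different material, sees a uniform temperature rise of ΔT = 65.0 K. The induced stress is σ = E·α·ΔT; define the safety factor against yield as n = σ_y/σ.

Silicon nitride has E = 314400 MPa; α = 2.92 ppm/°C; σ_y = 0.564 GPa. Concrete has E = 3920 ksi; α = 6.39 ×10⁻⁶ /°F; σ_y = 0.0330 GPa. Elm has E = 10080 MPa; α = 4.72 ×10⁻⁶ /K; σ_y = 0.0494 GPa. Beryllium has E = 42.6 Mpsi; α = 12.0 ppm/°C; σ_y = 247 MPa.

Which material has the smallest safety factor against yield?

Per material, after unit conversion:
  silicon nitride: E = 314.4, α = 2.92, σ_y = 564.0 → σ = 59.7 MPa, n = 9.45
  concrete: E = 27.03, α = 11.5, σ_y = 33.00 → σ = 20.2 MPa, n = 1.63
  elm: E = 10.08, α = 4.72, σ_y = 49.40 → σ = 3.09 MPa, n = 16.0
  beryllium: E = 293.7, α = 12.0, σ_y = 247.0 → σ = 229 MPa, n = 1.08
The minimum is beryllium at n = 1.08.

beryllium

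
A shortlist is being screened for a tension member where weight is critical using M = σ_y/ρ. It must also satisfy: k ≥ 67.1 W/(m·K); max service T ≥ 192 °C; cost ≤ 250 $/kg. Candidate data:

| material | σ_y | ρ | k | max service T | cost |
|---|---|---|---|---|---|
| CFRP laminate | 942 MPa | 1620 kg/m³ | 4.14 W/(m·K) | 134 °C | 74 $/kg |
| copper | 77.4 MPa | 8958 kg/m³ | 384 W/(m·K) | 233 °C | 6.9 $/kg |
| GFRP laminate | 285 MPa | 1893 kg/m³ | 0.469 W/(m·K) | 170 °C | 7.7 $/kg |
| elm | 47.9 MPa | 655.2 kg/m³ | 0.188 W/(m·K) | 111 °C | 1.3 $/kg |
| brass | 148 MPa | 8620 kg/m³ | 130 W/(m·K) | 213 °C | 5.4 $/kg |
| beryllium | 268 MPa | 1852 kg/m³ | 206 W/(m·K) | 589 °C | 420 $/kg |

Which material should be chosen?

brass

Screen on constraints: k ≥ 67.1 W/(m·K); max service T ≥ 192 °C; cost ≤ 250 $/kg. Survivors: copper, brass.
Per-candidate index values:
  brass: M = 17.2 kN·m/kg
  copper: M = 8.64 kN·m/kg
Highest index: brass.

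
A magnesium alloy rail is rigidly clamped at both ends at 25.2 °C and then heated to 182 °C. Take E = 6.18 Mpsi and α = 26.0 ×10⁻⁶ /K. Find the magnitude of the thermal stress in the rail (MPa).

174 MPa

E = 6.18 Mpsi = 42.61 GPa.
ΔT = 156.8 K. Constrained thermal stress σ = E·α·ΔT = 42.61×10³ MPa × 26.0×10⁻⁶ × 156.8 = 174 MPa (compressive).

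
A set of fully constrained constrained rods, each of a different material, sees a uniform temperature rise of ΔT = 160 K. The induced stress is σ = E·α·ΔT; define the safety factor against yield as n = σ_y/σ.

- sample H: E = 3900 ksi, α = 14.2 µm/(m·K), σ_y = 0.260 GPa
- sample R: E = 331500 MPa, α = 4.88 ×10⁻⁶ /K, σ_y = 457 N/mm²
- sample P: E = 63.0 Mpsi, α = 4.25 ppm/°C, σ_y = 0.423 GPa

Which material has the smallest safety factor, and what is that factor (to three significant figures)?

sample P, n = 1.43

Per material, after unit conversion:
  sample H: E = 26.89, α = 14.2, σ_y = 260.0 → σ = 61.1 MPa, n = 4.26
  sample R: E = 331.5, α = 4.88, σ_y = 457.0 → σ = 259 MPa, n = 1.77
  sample P: E = 434.4, α = 4.25, σ_y = 423.0 → σ = 295 MPa, n = 1.43
Smallest n: sample P with n = 1.43.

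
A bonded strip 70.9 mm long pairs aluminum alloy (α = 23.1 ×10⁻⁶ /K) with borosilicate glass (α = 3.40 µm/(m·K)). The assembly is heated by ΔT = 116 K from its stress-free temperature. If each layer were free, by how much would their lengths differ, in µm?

162 µm

Δα = |23.1 − 3.40|×10⁻⁶/K = 19.7×10⁻⁶/K.
ΔL_mismatch = Δα·L·ΔT = 19.7×10⁻⁶ × 70.9 mm × 116.0 K = 162 µm.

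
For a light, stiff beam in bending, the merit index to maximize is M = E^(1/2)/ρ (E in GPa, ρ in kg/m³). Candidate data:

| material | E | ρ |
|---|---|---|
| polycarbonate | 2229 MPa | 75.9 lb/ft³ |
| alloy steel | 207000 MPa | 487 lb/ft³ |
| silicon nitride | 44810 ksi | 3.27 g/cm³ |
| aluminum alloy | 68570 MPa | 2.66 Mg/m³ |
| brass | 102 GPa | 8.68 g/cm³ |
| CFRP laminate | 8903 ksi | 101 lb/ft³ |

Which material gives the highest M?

silicon nitride

Putting every candidate on a common basis:
  polycarbonate: E = 2.229 GPa, ρ = 1216 kg/m³
  alloy steel: E = 207.0 GPa, ρ = 7801 kg/m³
  silicon nitride: E = 309.0 GPa, ρ = 3270 kg/m³
  aluminum alloy: E = 68.57 GPa, ρ = 2660 kg/m³
  brass: E = 102.0 GPa, ρ = 8680 kg/m³
  CFRP laminate: E = 61.38 GPa, ρ = 1618 kg/m³
  silicon nitride: M = 5.38×10⁻³
  CFRP laminate: M = 4.84×10⁻³
  aluminum alloy: M = 3.11×10⁻³
  alloy steel: M = 1.84×10⁻³
  polycarbonate: M = 1.23×10⁻³
  brass: M = 1.16×10⁻³
Highest index: silicon nitride.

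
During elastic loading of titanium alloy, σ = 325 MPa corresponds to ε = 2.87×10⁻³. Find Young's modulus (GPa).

113 GPa

E = σ/ε = 325 MPa / 2.87×10⁻³ = 113200 MPa = 113 GPa.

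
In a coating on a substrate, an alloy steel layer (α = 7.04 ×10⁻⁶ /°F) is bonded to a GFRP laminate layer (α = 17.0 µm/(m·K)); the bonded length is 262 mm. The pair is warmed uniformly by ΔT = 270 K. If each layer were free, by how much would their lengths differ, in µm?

306 µm

alloy steel: α = 7.04×10⁻⁶/°F × 9/5 = 12.7×10⁻⁶/K.
Δα = |12.7 − 17.0|×10⁻⁶/K = 4.33×10⁻⁶/K.
ΔL_mismatch = Δα·L·ΔT = 4.33×10⁻⁶ × 262.0 mm × 270.0 K = 306 µm.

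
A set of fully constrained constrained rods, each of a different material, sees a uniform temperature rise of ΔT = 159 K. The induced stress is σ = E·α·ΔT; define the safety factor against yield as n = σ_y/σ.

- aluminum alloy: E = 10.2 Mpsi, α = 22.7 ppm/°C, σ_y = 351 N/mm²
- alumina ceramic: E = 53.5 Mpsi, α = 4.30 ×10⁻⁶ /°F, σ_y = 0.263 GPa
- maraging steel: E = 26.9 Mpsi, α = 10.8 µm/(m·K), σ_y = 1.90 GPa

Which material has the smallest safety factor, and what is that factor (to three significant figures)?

alumina ceramic, n = 0.579

With everything in SI (GPa, ×10⁻⁶/K, MPa):
  aluminum alloy: E = 70.33, α = 22.7, σ_y = 351.0 → σ = 254 MPa, n = 1.38
  alumina ceramic: E = 368.9, α = 7.74, σ_y = 263.0 → σ = 454 MPa, n = 0.579
  maraging steel: E = 185.5, α = 10.8, σ_y = 1900 → σ = 318 MPa, n = 5.97
Smallest n: alumina ceramic with n = 0.579.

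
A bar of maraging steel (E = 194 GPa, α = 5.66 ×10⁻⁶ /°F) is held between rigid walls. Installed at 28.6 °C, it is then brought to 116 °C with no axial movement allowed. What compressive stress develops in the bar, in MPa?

173 MPa

α = 5.66×10⁻⁶/°F × 9/5 = 10.2×10⁻⁶/K.
ΔT = 87.40 K. Constrained thermal stress σ = E·α·ΔT = 194.0×10³ MPa × 10.2×10⁻⁶ × 87.40 = 173 MPa (compressive).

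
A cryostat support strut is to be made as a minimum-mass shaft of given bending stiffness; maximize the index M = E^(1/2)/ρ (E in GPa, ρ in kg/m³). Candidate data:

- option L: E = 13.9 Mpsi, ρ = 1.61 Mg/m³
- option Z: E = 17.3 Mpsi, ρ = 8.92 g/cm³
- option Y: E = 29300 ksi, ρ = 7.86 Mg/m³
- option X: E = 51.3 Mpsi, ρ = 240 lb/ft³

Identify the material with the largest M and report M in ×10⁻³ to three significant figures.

Putting every candidate on a common basis:
  option L: E = 95.84 GPa, ρ = 1610 kg/m³
  option Z: E = 119.3 GPa, ρ = 8920 kg/m³
  option Y: E = 202.0 GPa, ρ = 7860 kg/m³
  option X: E = 353.7 GPa, ρ = 3844 kg/m³
  option L: M = 6.08×10⁻³
  option X: M = 4.89×10⁻³
  option Y: M = 1.81×10⁻³
  option Z: M = 1.22×10⁻³
The maximum is for option L.

option L, M = 6.08×10⁻³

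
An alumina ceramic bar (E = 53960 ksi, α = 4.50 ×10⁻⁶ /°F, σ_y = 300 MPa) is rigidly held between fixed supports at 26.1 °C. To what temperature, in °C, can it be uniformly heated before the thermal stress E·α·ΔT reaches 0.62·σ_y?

E = 53960 ksi = 372.0 GPa.
α = 4.50×10⁻⁶/°F × 9/5 = 8.10×10⁻⁶/K.
E·α·ΔT = 186.0 MPa ⇒ ΔT = 186.0 / (372.0×10³ × 8.10×10⁻⁶) = 61.72 K.
T = 26.1 + 61.72 = 87.82 °C.

87.8 °C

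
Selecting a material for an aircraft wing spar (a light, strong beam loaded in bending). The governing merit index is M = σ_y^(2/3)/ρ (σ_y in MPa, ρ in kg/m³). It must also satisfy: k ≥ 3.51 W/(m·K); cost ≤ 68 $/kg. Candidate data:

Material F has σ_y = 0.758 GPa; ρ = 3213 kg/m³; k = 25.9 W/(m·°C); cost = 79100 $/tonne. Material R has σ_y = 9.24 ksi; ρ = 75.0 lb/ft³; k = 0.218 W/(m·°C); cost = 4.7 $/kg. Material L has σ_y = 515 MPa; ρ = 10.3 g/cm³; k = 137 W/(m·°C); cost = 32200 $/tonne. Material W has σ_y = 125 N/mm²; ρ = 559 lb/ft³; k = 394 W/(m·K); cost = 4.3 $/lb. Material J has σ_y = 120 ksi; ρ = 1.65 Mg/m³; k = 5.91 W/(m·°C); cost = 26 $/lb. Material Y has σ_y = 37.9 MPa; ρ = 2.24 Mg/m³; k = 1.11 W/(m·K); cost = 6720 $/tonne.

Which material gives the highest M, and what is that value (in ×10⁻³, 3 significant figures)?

material J, M = 53.4×10⁻³

Screen on constraints: k ≥ 3.51 W/(m·K); cost ≤ 68 $/kg. Survivors: material L, material W, material J.
Putting every candidate on a common basis:
  material L: σ_y = 515.0 MPa, ρ = 10300 kg/m³
  material W: σ_y = 125.0 MPa, ρ = 8954 kg/m³
  material J: σ_y = 827.4 MPa, ρ = 1650 kg/m³
  material J: M = 53.4×10⁻³
  material L: M = 6.24×10⁻³
  material W: M = 2.79×10⁻³
Highest index: material J.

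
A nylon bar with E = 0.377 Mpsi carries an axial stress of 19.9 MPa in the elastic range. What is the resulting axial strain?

E = 0.377 Mpsi = 2.599 GPa = 2599 MPa.
ε = σ/E = 19.9 / 2599 = 7.66×10⁻³.

7.66×10⁻³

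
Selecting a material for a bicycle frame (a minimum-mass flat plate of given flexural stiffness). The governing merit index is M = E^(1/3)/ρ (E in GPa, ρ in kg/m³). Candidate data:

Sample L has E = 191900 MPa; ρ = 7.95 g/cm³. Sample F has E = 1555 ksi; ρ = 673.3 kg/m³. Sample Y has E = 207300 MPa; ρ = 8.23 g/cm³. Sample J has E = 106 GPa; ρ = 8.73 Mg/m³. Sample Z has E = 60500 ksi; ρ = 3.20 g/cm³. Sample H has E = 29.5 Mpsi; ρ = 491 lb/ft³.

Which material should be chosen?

sample F

In SI units:
  sample L: E = 191.9 GPa, ρ = 7950 kg/m³
  sample F: E = 10.72 GPa, ρ = 673.3 kg/m³
  sample Y: E = 207.3 GPa, ρ = 8230 kg/m³
  sample J: E = 106.0 GPa, ρ = 8730 kg/m³
  sample Z: E = 417.1 GPa, ρ = 3200 kg/m³
  sample H: E = 203.4 GPa, ρ = 7865 kg/m³
  sample F: M = 3.27×10⁻³
  sample Z: M = 2.33×10⁻³
  sample H: M = 0.748×10⁻³
  sample L: M = 0.726×10⁻³
  sample Y: M = 0.719×10⁻³
  sample J: M = 0.542×10⁻³
Sample F has the largest M.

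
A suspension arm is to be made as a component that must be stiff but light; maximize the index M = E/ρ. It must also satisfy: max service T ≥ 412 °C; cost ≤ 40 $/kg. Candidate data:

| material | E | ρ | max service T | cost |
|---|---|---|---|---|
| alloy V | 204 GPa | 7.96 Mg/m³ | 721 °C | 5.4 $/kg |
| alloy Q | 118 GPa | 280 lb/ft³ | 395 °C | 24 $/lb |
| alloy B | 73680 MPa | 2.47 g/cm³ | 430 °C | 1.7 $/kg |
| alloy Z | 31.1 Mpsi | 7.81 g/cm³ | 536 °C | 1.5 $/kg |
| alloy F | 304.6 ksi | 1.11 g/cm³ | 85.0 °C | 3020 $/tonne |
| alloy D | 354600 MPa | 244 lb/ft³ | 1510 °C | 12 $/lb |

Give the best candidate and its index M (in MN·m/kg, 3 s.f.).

alloy D, M = 90.7 MN·m/kg

Screen on constraints: max service T ≥ 412 °C; cost ≤ 40 $/kg. Survivors: alloy V, alloy B, alloy Z, alloy D.
In SI units:
  alloy V: E = 204.0 GPa, ρ = 7960 kg/m³
  alloy B: E = 73.68 GPa, ρ = 2470 kg/m³
  alloy Z: E = 214.4 GPa, ρ = 7810 kg/m³
  alloy D: E = 354.6 GPa, ρ = 3909 kg/m³
  alloy D: M = 90.7 MN·m/kg
  alloy B: M = 29.8 MN·m/kg
  alloy Z: M = 27.5 MN·m/kg
  alloy V: M = 25.6 MN·m/kg
The maximum is for alloy D.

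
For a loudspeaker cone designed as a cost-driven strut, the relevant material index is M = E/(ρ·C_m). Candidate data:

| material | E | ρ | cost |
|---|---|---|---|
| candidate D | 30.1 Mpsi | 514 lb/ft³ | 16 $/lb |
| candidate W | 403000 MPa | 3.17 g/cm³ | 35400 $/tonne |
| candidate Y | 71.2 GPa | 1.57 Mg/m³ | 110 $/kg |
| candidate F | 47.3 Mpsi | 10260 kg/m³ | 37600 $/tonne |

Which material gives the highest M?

In SI units:
  candidate D: E = 207.5 GPa, ρ = 8233 kg/m³, cost = 35.27 $/kg
  candidate W: E = 403.0 GPa, ρ = 3170 kg/m³, cost = 35.40 $/kg
  candidate Y: E = 71.20 GPa, ρ = 1570 kg/m³, cost = 110.0 $/kg
  candidate F: E = 326.1 GPa, ρ = 10260 kg/m³, cost = 37.60 $/kg
  candidate W: M = 3.59 MN·m per $
  candidate F: M = 0.845 MN·m per $
  candidate D: M = 0.715 MN·m per $
  candidate Y: M = 0.412 MN·m per $
Candidate W ranks first.

candidate W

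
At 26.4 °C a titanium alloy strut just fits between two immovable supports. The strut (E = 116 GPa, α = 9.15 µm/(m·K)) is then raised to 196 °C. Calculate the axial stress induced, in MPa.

180 MPa

ΔT = 169.6 K. Constrained thermal stress σ = E·α·ΔT = 116.0×10³ MPa × 9.15×10⁻⁶ × 169.6 = 180 MPa (compressive).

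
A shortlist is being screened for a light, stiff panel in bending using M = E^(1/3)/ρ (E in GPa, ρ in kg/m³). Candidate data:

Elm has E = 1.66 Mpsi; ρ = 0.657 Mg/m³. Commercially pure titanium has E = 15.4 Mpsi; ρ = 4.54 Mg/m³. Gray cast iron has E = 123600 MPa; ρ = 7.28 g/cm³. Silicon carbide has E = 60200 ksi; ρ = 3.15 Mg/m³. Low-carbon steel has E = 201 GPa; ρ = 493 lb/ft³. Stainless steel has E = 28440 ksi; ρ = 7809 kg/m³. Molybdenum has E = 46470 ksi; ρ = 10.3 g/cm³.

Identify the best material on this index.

In SI units:
  elm: E = 11.45 GPa, ρ = 657.0 kg/m³
  commercially pure titanium: E = 106.2 GPa, ρ = 4540 kg/m³
  gray cast iron: E = 123.6 GPa, ρ = 7280 kg/m³
  silicon carbide: E = 415.1 GPa, ρ = 3150 kg/m³
  low-carbon steel: E = 201.0 GPa, ρ = 7897 kg/m³
  stainless steel: E = 196.1 GPa, ρ = 7809 kg/m³
  molybdenum: E = 320.4 GPa, ρ = 10300 kg/m³
  elm: M = 3.43×10⁻³
  silicon carbide: M = 2.37×10⁻³
  commercially pure titanium: M = 1.04×10⁻³
  stainless steel: M = 0.744×10⁻³
  low-carbon steel: M = 0.742×10⁻³
  gray cast iron: M = 0.684×10⁻³
  molybdenum: M = 0.664×10⁻³
The maximum is for elm.

elm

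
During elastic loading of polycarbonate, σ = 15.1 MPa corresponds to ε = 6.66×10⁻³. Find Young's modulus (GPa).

E = σ/ε = 15.1 MPa / 6.66×10⁻³ = 2267 MPa = 2.27 GPa.

2.27 GPa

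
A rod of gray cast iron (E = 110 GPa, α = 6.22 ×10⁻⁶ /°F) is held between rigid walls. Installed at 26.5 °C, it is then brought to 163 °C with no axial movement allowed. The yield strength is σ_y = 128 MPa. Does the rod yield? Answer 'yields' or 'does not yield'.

α = 6.22×10⁻⁶/°F × 9/5 = 11.2×10⁻⁶/K.
ΔT = 136.5 K. Constrained thermal stress σ = E·α·ΔT = 110.0×10³ MPa × 11.2×10⁻⁶ × 136.5 = 168 MPa (compressive).
Compare to σ_y = 128 MPa: σ ≥ σ_y, so it yields.

yields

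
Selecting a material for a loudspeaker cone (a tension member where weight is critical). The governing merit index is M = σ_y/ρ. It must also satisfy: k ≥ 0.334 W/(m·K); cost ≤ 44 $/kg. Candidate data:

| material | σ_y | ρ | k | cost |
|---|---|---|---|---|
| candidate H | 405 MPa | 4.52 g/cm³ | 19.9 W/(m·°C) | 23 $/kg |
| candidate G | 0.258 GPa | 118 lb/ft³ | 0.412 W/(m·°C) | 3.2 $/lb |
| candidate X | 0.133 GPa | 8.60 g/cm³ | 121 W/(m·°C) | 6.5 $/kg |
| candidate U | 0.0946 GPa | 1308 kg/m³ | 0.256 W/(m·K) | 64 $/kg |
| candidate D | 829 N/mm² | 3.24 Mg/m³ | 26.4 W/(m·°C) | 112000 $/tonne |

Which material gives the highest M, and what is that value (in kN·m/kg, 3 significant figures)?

candidate G, M = 136 kN·m/kg

Screen on constraints: k ≥ 0.334 W/(m·K); cost ≤ 44 $/kg. Survivors: candidate H, candidate G, candidate X.
Putting every candidate on a common basis:
  candidate H: σ_y = 405.0 MPa, ρ = 4520 kg/m³
  candidate G: σ_y = 258.0 MPa, ρ = 1890 kg/m³
  candidate X: σ_y = 133.0 MPa, ρ = 8600 kg/m³
  candidate G: M = 136 kN·m/kg
  candidate H: M = 89.6 kN·m/kg
  candidate X: M = 15.5 kN·m/kg
Candidate G has the largest M.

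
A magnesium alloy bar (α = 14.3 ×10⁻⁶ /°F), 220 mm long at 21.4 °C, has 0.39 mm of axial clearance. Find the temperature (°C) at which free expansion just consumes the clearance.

90.3 °C

α = 14.3×10⁻⁶/°F × 9/5 = 25.7×10⁻⁶/K.
α·L₀·ΔT = 0.39 mm ⇒ ΔT = 0.39 / (25.7×10⁻⁶ × 220.0) = 68.87 K.
T = 21.4 + 68.87 = 90.27 °C.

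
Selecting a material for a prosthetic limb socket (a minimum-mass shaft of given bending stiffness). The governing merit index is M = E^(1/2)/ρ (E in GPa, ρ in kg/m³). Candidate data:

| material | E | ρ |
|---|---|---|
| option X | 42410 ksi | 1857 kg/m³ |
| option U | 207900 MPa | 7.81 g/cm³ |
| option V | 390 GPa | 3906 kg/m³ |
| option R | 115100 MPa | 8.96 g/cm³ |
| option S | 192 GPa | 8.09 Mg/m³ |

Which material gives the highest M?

In SI units:
  option X: E = 292.4 GPa, ρ = 1857 kg/m³
  option U: E = 207.9 GPa, ρ = 7810 kg/m³
  option V: E = 390.0 GPa, ρ = 3906 kg/m³
  option R: E = 115.1 GPa, ρ = 8960 kg/m³
  option S: E = 192.0 GPa, ρ = 8090 kg/m³
  option X: M = 9.21×10⁻³
  option V: M = 5.06×10⁻³
  option U: M = 1.85×10⁻³
  option S: M = 1.71×10⁻³
  option R: M = 1.20×10⁻³
Option X has the largest M.

option X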